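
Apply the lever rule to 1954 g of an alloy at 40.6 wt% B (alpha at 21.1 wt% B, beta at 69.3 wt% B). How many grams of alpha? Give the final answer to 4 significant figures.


f_alpha = (C_beta - C0) / (C_beta - C_alpha)
f_alpha = (69.3 - 40.6) / (69.3 - 21.1) = 0.595436
m_alpha = f_alpha * m_total = 0.595436 * 1954 = 1163 g


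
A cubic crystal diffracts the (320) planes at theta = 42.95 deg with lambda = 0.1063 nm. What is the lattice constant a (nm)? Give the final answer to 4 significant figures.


d = lambda / (2*sin(theta))
d = 0.1063 / (2*sin(42.95 deg))
d = 0.0780058 nm
a = d * sqrt(h^2+k^2+l^2) = 0.0780058 * sqrt(13)
a = 0.2813 nm


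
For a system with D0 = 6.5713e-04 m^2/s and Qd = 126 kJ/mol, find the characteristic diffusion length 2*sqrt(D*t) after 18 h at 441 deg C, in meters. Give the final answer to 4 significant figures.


Step 1: D = D0 * exp(-Qd/(R*T))
T = 714.15 K
D = 6.5713e-04 * exp(-126e3 / (8.314 * 714.15)) = 3.99371e-13 m^2/s
Step 2: L = 2*sqrt(D*t)
t = 18 h = 64800 s
L = 2*sqrt(3.99371e-13 * 64800) = 3.217e-04 m


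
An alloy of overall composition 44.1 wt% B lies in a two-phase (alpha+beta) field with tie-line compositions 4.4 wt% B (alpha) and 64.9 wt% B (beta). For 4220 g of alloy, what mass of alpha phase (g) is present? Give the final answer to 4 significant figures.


f_alpha = (C_beta - C0) / (C_beta - C_alpha)
f_alpha = (64.9 - 44.1) / (64.9 - 4.4) = 0.343802
m_alpha = f_alpha * m_total = 0.343802 * 4220 = 1451 g


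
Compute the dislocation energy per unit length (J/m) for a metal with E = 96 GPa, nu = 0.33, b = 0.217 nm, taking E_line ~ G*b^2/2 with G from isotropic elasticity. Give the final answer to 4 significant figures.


Step 1: G = E / (2*(1+nu))
G = 96 / (2*(1+0.33)) = 36.0902 GPa = 3.60902e+10 Pa
Step 2: E_line = G*b^2/2
b = 0.217 nm = 2.17e-10 m
E_line = 0.5 * 3.60902e+10 * (2.17e-10)^2 = 8.497e-10 J/m


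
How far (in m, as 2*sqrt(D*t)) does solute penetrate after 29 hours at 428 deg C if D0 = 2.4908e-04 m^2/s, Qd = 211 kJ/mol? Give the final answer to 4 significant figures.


Step 1: D = D0 * exp(-Qd/(R*T))
T = 701.15 K
D = 2.4908e-04 * exp(-211e3 / (8.314 * 701.15)) = 4.74879e-20 m^2/s
Step 2: L = 2*sqrt(D*t)
t = 29 h = 104400 s
L = 2*sqrt(4.74879e-20 * 104400) = 1.408e-07 m


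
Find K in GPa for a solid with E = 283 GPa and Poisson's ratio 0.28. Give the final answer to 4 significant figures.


K = E / (3*(1-2*nu))
K = 283 / (3*(1-2*0.28))
K = 214.4 GPa


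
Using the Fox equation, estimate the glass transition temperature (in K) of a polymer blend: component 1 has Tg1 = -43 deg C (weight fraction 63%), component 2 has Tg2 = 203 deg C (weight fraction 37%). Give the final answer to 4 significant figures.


1/Tg = w1/Tg1 + w2/Tg2 (in Kelvin)
Tg1 = 230.15 K, Tg2 = 476.15 K
1/Tg = 0.63/230.15 + 0.37/476.15
Tg = 284.5 K


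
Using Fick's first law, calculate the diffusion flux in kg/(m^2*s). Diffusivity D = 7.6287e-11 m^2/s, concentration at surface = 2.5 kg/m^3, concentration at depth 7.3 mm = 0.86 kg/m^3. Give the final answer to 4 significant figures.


J = -D * (dC/dx) = D * (C1 - C2) / dx
J = 7.6287e-11 * (2.5 - 0.86) / 7.3e-03
J = 1.714e-08 kg/(m^2*s)


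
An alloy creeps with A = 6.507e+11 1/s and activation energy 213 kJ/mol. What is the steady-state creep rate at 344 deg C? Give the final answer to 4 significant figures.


rate = A * exp(-Q / (R*T))
T = 344 + 273.15 = 617.15 K
rate = 6.507e+11 * exp(-213e3 / (8.314 * 617.15))
rate = 6.092e-07 1/s


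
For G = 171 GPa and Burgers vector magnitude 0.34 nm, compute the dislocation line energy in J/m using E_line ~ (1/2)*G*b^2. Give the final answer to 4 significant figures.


E = G*b^2/2
b = 0.34 nm = 3.4e-10 m
G = 171 GPa = 1.71e+11 Pa
E = 0.5 * 1.71e+11 * (3.4e-10)^2
E = 9.884e-09 J/m


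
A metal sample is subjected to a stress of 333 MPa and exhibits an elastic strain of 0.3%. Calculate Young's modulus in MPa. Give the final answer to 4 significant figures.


E = sigma / epsilon
epsilon = 0.3% = 3e-03
E = 333 / 3e-03
E = 111000 MPa


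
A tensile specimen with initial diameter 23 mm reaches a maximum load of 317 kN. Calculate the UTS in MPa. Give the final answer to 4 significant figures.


A0 = pi*(d/2)^2 = pi*(23/2)^2 = 415.476 mm^2
UTS = F_max / A0 = 317*1000 / 415.476
UTS = 763 MPa


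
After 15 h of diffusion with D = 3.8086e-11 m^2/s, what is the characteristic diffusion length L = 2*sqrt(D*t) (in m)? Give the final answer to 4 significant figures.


t = 15 hr = 54000 s
Diffusion length = 2*sqrt(D*t)
= 2*sqrt(3.8086e-11 * 54000)
= 2.868e-03 m


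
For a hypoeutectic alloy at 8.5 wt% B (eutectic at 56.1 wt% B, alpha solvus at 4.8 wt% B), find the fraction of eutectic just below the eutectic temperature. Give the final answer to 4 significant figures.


f_primary = (C_e - C0) / (C_e - C_alpha_max)
f_primary = (56.1 - 8.5) / (56.1 - 4.8)
f_primary = 0.927875
f_eutectic = 1 - 0.927875 = 0.07212


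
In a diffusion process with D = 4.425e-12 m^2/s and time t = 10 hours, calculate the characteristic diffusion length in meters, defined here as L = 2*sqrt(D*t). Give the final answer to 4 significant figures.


t = 10 hr = 36000 s
Diffusion length = 2*sqrt(D*t)
= 2*sqrt(4.425e-12 * 36000)
= 7.982e-04 m


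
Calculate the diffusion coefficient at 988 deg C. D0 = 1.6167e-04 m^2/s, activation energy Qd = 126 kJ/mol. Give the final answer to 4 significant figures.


D = D0 * exp(-Qd / (R*T))
T = 1261.15 K
D = 1.6167e-04 * exp(-126e3 / (8.314 * 1261.15))
D = 9.767e-10 m^2/s


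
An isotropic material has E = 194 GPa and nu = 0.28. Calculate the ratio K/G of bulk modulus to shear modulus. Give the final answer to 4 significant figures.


G = E / (2*(1+nu))
G = 194 / (2*(1+0.28)) = 75.7813 GPa
K = E / (3*(1-2*nu))
K = 194 / (3*(1-2*0.28)) = 146.97 GPa
K/G = 146.97 / 75.7813 = 1.939


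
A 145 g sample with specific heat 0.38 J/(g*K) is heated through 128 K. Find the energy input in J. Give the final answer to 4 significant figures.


Q = m * cp * dT
Q = 145 * 0.38 * 128
Q = 7053 J


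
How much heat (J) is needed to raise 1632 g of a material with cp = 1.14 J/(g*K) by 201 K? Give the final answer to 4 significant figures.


Q = m * cp * dT
Q = 1632 * 1.14 * 201
Q = 374000 J


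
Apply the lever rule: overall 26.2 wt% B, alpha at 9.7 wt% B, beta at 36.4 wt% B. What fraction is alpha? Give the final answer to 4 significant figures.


f_alpha = (C_beta - C0) / (C_beta - C_alpha)
f_alpha = (36.4 - 26.2) / (36.4 - 9.7)
f_alpha = 0.382


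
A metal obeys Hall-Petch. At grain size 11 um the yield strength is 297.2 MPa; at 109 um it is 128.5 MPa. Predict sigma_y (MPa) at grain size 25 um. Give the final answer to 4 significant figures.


sigma_y = sigma0 + k / sqrt(d)
1/sqrt(d1) = 1/sqrt(1.1e-05) = 301.511;  1/sqrt(d2) = 95.7826
k = (sigma1 - sigma2) / (1/sqrt(d1) - 1/sqrt(d2)) = (297.2 - 128.5) / (301.511 - 95.7826) = 0.820012 MPa*m^0.5
sigma0 = sigma1 - k/sqrt(d1) = 297.2 - 0.820012*301.511 = 49.9571 MPa
sigma_y(d3) = 49.9571 + 0.820012 / sqrt(2.5e-05) = 214 MPa


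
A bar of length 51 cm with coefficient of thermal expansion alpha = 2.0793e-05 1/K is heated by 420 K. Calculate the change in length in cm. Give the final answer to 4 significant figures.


dL = L0 * alpha * dT
dL = 51 * 2.0793e-05 * 420
dL = 0.4454 cm


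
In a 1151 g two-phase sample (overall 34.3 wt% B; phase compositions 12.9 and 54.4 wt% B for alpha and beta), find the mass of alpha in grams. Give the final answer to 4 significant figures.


f_alpha = (C_beta - C0) / (C_beta - C_alpha)
f_alpha = (54.4 - 34.3) / (54.4 - 12.9) = 0.484337
m_alpha = f_alpha * m_total = 0.484337 * 1151 = 557.5 g


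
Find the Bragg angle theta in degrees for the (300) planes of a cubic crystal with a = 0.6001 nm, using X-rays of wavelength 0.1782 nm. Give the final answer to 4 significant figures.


d = a / sqrt(h^2+k^2+l^2)
d = 0.6001 / sqrt(9) = 0.200033 nm
lambda = 2*d*sin(theta)  =>  sin(theta) = lambda / (2*d)
sin(theta) = 0.1782 / (2 * 0.200033) = 0.445426
theta = 26.45 deg


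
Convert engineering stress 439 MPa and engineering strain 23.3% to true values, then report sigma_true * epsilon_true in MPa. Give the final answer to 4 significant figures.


sigma_true = sigma_eng * (1 + epsilon_eng)
sigma_true = 439 * (1 + 0.233) = 541.287 MPa
epsilon_true = ln(1 + epsilon_eng)
epsilon_true = ln(1 + 0.233) = 0.20945
sigma_true * epsilon_true = 541.287 * 0.20945 = 113.4 MPa


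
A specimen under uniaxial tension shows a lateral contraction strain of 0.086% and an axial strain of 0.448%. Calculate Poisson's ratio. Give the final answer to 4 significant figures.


nu = -epsilon_lat / epsilon_axial
Lateral strain is contraction (negative), so using magnitudes:
nu = 0.086 / 0.448
nu = 0.192


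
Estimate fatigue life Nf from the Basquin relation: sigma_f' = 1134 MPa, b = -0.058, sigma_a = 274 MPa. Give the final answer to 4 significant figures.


sigma_a = sigma_f' * (2*Nf)^b
2*Nf = (sigma_a / sigma_f')^(1/b)
2*Nf = (274 / 1134)^(1/-0.058)
2*Nf = 4.32076e+10
Nf = 2.16e+10 cycles


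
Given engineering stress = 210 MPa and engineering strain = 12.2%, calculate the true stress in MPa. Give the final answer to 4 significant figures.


sigma_true = sigma_eng * (1 + epsilon_eng)
sigma_true = 210 * (1 + 0.122)
sigma_true = 235.6 MPa


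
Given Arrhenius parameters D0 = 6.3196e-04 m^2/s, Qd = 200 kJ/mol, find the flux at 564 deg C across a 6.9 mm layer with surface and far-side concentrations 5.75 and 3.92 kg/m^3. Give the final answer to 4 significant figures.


Step 1: D = D0 * exp(-Qd/(R*T))
T = 564 + 273.15 = 837.15 K
D = 6.3196e-04 * exp(-200e3 / (8.314 * 837.15)) = 2.0945e-16 m^2/s
Step 2: J = D * (C1 - C2) / dx
J = 2.0945e-16 * (5.75 - 3.92) / 6.9e-03
J = 5.555e-14 kg/(m^2*s)


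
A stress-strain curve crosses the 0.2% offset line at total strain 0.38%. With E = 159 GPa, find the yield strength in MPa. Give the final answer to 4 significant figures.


Offset strain = 0.002
Elastic strain at yield = total_strain - offset = 3.8e-03 - 0.002 = 1.8e-03
sigma_y = E * elastic_strain = 159000 * 1.8e-03
sigma_y = 286.2 MPa


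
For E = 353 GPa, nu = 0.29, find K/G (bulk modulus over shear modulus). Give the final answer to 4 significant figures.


G = E / (2*(1+nu))
G = 353 / (2*(1+0.29)) = 136.822 GPa
K = E / (3*(1-2*nu))
K = 353 / (3*(1-2*0.29)) = 280.159 GPa
K/G = 280.159 / 136.822 = 2.048


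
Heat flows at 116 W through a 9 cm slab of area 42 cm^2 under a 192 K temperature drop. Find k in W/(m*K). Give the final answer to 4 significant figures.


k = Q*L / (A*dT)
L = 0.09 m, A = 4.2e-03 m^2
k = 116 * 0.09 / (4.2e-03 * 192)
k = 12.95 W/(m*K)


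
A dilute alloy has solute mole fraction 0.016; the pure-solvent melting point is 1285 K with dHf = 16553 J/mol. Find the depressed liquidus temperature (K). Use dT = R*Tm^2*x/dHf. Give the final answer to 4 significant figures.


dT = R*Tm^2*x / dHf
dT = 8.314 * 1285^2 * 0.016 / 16553
dT = 13.2697 K
T_new = 1285 - 13.2697 = 1272 K


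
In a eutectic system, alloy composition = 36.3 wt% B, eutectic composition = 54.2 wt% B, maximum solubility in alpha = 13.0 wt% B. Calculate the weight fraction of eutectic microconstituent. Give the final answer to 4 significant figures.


f_primary = (C_e - C0) / (C_e - C_alpha_max)
f_primary = (54.2 - 36.3) / (54.2 - 13.0)
f_primary = 0.434466
f_eutectic = 1 - 0.434466 = 0.5655


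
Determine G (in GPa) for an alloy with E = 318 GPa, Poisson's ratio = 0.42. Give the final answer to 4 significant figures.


G = E / (2*(1+nu))
G = 318 / (2*(1+0.42))
G = 112 GPa


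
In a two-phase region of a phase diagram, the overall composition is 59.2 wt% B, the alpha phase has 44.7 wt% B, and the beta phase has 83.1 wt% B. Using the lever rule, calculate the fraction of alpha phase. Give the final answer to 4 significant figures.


f_alpha = (C_beta - C0) / (C_beta - C_alpha)
f_alpha = (83.1 - 59.2) / (83.1 - 44.7)
f_alpha = 0.6224


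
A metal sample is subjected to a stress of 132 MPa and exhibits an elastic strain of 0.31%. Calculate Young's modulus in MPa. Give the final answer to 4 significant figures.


E = sigma / epsilon
epsilon = 0.31% = 3.1e-03
E = 132 / 3.1e-03
E = 42580 MPa


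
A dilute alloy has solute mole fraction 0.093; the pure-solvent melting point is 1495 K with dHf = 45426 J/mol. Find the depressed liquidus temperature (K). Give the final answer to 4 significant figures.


dT = R*Tm^2*x / dHf
dT = 8.314 * 1495^2 * 0.093 / 45426
dT = 38.0427 K
T_new = 1495 - 38.0427 = 1457 K


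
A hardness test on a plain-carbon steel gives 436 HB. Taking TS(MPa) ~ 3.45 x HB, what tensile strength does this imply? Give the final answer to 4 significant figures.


TS (MPa) = 3.45 * HB
TS = 3.45 * 436
TS = 1504 MPa


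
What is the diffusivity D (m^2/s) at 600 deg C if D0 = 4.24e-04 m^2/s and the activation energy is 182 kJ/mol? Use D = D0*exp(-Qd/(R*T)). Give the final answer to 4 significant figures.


D = D0 * exp(-Qd / (R*T))
T = 873.15 K
D = 4.24e-04 * exp(-182e3 / (8.314 * 873.15))
D = 5.485e-15 m^2/s


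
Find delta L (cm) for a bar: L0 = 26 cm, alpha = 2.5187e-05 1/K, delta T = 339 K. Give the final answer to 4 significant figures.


dL = L0 * alpha * dT
dL = 26 * 2.5187e-05 * 339
dL = 0.222 cm


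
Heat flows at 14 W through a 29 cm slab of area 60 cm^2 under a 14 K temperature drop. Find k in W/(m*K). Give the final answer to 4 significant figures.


k = Q*L / (A*dT)
L = 0.29 m, A = 6e-03 m^2
k = 14 * 0.29 / (6e-03 * 14)
k = 48.33 W/(m*K)


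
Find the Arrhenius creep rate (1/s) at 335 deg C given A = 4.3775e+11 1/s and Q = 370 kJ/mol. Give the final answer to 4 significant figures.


rate = A * exp(-Q / (R*T))
T = 335 + 273.15 = 608.15 K
rate = 4.3775e+11 * exp(-370e3 / (8.314 * 608.15))
rate = 7.251e-21 1/s


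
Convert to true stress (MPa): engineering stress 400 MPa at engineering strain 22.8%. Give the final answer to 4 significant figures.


sigma_true = sigma_eng * (1 + epsilon_eng)
sigma_true = 400 * (1 + 0.228)
sigma_true = 491.2 MPa


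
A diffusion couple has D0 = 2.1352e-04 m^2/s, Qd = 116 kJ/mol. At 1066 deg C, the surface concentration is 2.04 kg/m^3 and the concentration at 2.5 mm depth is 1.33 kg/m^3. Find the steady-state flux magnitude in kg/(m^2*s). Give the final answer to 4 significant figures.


Step 1: D = D0 * exp(-Qd/(R*T))
T = 1066 + 273.15 = 1339.15 K
D = 2.1352e-04 * exp(-116e3 / (8.314 * 1339.15)) = 6.37676e-09 m^2/s
Step 2: J = D * (C1 - C2) / dx
J = 6.37676e-09 * (2.04 - 1.33) / 2.5e-03
J = 1.811e-06 kg/(m^2*s)


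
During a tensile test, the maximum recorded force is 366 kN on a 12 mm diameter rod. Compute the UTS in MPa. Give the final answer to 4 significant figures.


A0 = pi*(d/2)^2 = pi*(12/2)^2 = 113.097 mm^2
UTS = F_max / A0 = 366*1000 / 113.097
UTS = 3236 MPa


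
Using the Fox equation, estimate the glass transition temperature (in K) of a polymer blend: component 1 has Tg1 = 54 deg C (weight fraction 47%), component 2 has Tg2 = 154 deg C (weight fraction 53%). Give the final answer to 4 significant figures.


1/Tg = w1/Tg1 + w2/Tg2 (in Kelvin)
Tg1 = 327.15 K, Tg2 = 427.15 K
1/Tg = 0.47/327.15 + 0.53/427.15
Tg = 373.5 K


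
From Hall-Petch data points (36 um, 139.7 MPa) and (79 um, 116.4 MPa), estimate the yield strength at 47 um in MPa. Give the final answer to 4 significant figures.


sigma_y = sigma0 + k / sqrt(d)
1/sqrt(d1) = 1/sqrt(3.6e-05) = 166.667;  1/sqrt(d2) = 112.509
k = (sigma1 - sigma2) / (1/sqrt(d1) - 1/sqrt(d2)) = (139.7 - 116.4) / (166.667 - 112.509) = 0.430224 MPa*m^0.5
sigma0 = sigma1 - k/sqrt(d1) = 139.7 - 0.430224*166.667 = 67.9961 MPa
sigma_y(d3) = 67.9961 + 0.430224 / sqrt(4.7e-05) = 130.8 MPa


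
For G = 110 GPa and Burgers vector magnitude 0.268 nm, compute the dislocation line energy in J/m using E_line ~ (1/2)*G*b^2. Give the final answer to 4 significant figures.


E = G*b^2/2
b = 0.268 nm = 2.68e-10 m
G = 110 GPa = 1.1e+11 Pa
E = 0.5 * 1.1e+11 * (2.68e-10)^2
E = 3.95e-09 J/m


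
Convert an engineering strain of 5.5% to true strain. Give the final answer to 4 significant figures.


epsilon_true = ln(1 + epsilon_eng)
epsilon_true = ln(1 + 0.055)
epsilon_true = 0.05354


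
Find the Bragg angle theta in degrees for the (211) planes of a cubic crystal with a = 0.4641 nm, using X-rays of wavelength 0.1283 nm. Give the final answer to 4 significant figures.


d = a / sqrt(h^2+k^2+l^2)
d = 0.4641 / sqrt(6) = 0.189468 nm
lambda = 2*d*sin(theta)  =>  sin(theta) = lambda / (2*d)
sin(theta) = 0.1283 / (2 * 0.189468) = 0.33858
theta = 19.79 deg


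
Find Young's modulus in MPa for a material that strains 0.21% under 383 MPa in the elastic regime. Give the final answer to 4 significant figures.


E = sigma / epsilon
epsilon = 0.21% = 2.1e-03
E = 383 / 2.1e-03
E = 182400 MPa


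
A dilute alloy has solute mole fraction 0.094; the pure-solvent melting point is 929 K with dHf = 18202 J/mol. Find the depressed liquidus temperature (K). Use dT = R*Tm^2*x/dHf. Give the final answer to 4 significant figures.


dT = R*Tm^2*x / dHf
dT = 8.314 * 929^2 * 0.094 / 18202
dT = 37.0553 K
T_new = 929 - 37.0553 = 891.9 K


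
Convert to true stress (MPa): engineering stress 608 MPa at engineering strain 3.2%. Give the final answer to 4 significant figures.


sigma_true = sigma_eng * (1 + epsilon_eng)
sigma_true = 608 * (1 + 0.032)
sigma_true = 627.5 MPa


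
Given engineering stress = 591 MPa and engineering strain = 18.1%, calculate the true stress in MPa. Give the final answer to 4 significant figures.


sigma_true = sigma_eng * (1 + epsilon_eng)
sigma_true = 591 * (1 + 0.181)
sigma_true = 698 MPa


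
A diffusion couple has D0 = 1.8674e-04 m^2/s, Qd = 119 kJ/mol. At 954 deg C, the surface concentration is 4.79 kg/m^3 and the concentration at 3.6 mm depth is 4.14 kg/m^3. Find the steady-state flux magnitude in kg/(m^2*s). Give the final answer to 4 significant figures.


Step 1: D = D0 * exp(-Qd/(R*T))
T = 954 + 273.15 = 1227.15 K
D = 1.8674e-04 * exp(-119e3 / (8.314 * 1227.15)) = 1.60591e-09 m^2/s
Step 2: J = D * (C1 - C2) / dx
J = 1.60591e-09 * (4.79 - 4.14) / 3.6e-03
J = 2.9e-07 kg/(m^2*s)


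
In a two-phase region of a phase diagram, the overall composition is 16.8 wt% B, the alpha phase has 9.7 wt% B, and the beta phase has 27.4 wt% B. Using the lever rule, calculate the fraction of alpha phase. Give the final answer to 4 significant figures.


f_alpha = (C_beta - C0) / (C_beta - C_alpha)
f_alpha = (27.4 - 16.8) / (27.4 - 9.7)
f_alpha = 0.5989


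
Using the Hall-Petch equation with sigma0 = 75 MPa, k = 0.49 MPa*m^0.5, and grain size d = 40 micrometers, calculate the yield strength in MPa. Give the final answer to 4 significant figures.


sigma_y = sigma0 + k / sqrt(d)
d = 40 um = 4e-05 m
sigma_y = 75 + 0.49 / sqrt(4e-05)
sigma_y = 152.5 MPa


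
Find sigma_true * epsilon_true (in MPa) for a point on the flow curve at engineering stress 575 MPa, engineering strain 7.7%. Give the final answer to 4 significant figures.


sigma_true = sigma_eng * (1 + epsilon_eng)
sigma_true = 575 * (1 + 0.077) = 619.275 MPa
epsilon_true = ln(1 + epsilon_eng)
epsilon_true = ln(1 + 0.077) = 0.0741794
sigma_true * epsilon_true = 619.275 * 0.0741794 = 45.94 MPa


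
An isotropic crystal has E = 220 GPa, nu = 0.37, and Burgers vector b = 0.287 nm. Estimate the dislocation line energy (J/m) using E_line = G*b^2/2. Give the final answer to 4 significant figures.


Step 1: G = E / (2*(1+nu))
G = 220 / (2*(1+0.37)) = 80.292 GPa = 8.0292e+10 Pa
Step 2: E_line = G*b^2/2
b = 0.287 nm = 2.87e-10 m
E_line = 0.5 * 8.0292e+10 * (2.87e-10)^2 = 3.307e-09 J/m


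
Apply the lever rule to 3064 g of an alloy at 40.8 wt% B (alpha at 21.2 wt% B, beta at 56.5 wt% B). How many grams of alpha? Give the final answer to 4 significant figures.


f_alpha = (C_beta - C0) / (C_beta - C_alpha)
f_alpha = (56.5 - 40.8) / (56.5 - 21.2) = 0.444759
m_alpha = f_alpha * m_total = 0.444759 * 3064 = 1363 g


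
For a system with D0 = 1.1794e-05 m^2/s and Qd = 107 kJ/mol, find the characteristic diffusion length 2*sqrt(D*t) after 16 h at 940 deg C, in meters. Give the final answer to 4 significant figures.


Step 1: D = D0 * exp(-Qd/(R*T))
T = 1213.15 K
D = 1.1794e-05 * exp(-107e3 / (8.314 * 1213.15)) = 2.91335e-10 m^2/s
Step 2: L = 2*sqrt(D*t)
t = 16 h = 57600 s
L = 2*sqrt(2.91335e-10 * 57600) = 8.193e-03 m


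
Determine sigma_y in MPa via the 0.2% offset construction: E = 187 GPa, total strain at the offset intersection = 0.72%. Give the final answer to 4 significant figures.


Offset strain = 0.002
Elastic strain at yield = total_strain - offset = 7.2e-03 - 0.002 = 5.2e-03
sigma_y = E * elastic_strain = 187000 * 5.2e-03
sigma_y = 972.4 MPa


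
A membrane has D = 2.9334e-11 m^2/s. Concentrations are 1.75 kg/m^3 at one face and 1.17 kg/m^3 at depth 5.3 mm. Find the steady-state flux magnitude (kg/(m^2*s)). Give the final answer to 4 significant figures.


J = -D * (dC/dx) = D * (C1 - C2) / dx
J = 2.9334e-11 * (1.75 - 1.17) / 5.3e-03
J = 3.21e-09 kg/(m^2*s)


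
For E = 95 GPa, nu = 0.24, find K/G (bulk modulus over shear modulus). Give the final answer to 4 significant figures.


G = E / (2*(1+nu))
G = 95 / (2*(1+0.24)) = 38.3065 GPa
K = E / (3*(1-2*nu))
K = 95 / (3*(1-2*0.24)) = 60.8974 GPa
K/G = 60.8974 / 38.3065 = 1.59


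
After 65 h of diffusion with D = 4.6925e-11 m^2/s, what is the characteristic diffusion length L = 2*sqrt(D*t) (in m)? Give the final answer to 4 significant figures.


t = 65 hr = 234000 s
Diffusion length = 2*sqrt(D*t)
= 2*sqrt(4.6925e-11 * 234000)
= 6.627e-03 m


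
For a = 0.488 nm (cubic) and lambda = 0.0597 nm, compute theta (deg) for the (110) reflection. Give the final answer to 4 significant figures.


d = a / sqrt(h^2+k^2+l^2)
d = 0.488 / sqrt(2) = 0.345068 nm
lambda = 2*d*sin(theta)  =>  sin(theta) = lambda / (2*d)
sin(theta) = 0.0597 / (2 * 0.345068) = 0.0865047
theta = 4.963 deg


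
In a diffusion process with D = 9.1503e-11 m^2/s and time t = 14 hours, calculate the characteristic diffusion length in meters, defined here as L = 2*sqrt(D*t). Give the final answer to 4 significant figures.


t = 14 hr = 50400 s
Diffusion length = 2*sqrt(D*t)
= 2*sqrt(9.1503e-11 * 50400)
= 4.295e-03 m


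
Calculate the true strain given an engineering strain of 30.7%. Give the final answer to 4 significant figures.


epsilon_true = ln(1 + epsilon_eng)
epsilon_true = ln(1 + 0.307)
epsilon_true = 0.2677


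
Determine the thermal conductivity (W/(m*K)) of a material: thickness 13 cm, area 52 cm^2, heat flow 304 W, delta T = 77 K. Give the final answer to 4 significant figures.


k = Q*L / (A*dT)
L = 0.13 m, A = 5.2e-03 m^2
k = 304 * 0.13 / (5.2e-03 * 77)
k = 98.7 W/(m*K)


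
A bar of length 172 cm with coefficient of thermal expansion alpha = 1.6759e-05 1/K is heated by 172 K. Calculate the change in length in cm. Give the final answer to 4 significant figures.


dL = L0 * alpha * dT
dL = 172 * 1.6759e-05 * 172
dL = 0.4958 cm


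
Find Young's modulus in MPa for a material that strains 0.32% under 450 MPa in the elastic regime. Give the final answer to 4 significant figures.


E = sigma / epsilon
epsilon = 0.32% = 3.2e-03
E = 450 / 3.2e-03
E = 140600 MPa


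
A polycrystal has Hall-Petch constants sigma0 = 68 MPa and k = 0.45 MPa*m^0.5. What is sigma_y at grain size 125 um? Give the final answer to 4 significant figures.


sigma_y = sigma0 + k / sqrt(d)
d = 125 um = 1.25e-04 m
sigma_y = 68 + 0.45 / sqrt(1.25e-04)
sigma_y = 108.2 MPa


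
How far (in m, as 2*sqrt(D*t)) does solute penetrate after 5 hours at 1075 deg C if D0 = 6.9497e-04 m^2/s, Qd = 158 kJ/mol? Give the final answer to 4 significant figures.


Step 1: D = D0 * exp(-Qd/(R*T))
T = 1348.15 K
D = 6.9497e-04 * exp(-158e3 / (8.314 * 1348.15)) = 5.24769e-10 m^2/s
Step 2: L = 2*sqrt(D*t)
t = 5 h = 18000 s
L = 2*sqrt(5.24769e-10 * 18000) = 6.147e-03 m


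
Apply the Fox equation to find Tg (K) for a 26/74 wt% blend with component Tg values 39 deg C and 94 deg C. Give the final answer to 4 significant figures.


1/Tg = w1/Tg1 + w2/Tg2 (in Kelvin)
Tg1 = 312.15 K, Tg2 = 367.15 K
1/Tg = 0.26/312.15 + 0.74/367.15
Tg = 351.1 K


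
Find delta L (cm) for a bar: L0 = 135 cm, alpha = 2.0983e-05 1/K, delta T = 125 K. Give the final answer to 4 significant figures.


dL = L0 * alpha * dT
dL = 135 * 2.0983e-05 * 125
dL = 0.3541 cm


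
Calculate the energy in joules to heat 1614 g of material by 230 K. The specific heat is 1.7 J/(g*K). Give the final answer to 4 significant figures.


Q = m * cp * dT
Q = 1614 * 1.7 * 230
Q = 631100 J


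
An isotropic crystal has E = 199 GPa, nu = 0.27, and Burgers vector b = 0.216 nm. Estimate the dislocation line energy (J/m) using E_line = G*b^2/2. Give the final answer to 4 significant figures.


Step 1: G = E / (2*(1+nu))
G = 199 / (2*(1+0.27)) = 78.3465 GPa = 7.83465e+10 Pa
Step 2: E_line = G*b^2/2
b = 0.216 nm = 2.16e-10 m
E_line = 0.5 * 7.83465e+10 * (2.16e-10)^2 = 1.828e-09 J/m


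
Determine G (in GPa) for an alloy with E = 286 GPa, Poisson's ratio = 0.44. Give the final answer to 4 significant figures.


G = E / (2*(1+nu))
G = 286 / (2*(1+0.44))
G = 99.31 GPa


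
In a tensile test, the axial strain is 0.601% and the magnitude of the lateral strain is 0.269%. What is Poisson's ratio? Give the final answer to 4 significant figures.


nu = -epsilon_lat / epsilon_axial
Lateral strain is contraction (negative), so using magnitudes:
nu = 0.269 / 0.601
nu = 0.4476


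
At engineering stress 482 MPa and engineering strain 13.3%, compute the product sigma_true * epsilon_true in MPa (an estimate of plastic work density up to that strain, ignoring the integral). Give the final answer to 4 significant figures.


sigma_true = sigma_eng * (1 + epsilon_eng)
sigma_true = 482 * (1 + 0.133) = 546.106 MPa
epsilon_true = ln(1 + epsilon_eng)
epsilon_true = ln(1 + 0.133) = 0.124869
sigma_true * epsilon_true = 546.106 * 0.124869 = 68.19 MPa


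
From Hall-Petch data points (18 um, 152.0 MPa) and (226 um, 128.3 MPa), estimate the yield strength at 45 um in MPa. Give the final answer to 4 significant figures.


sigma_y = sigma0 + k / sqrt(d)
1/sqrt(d1) = 1/sqrt(1.8e-05) = 235.702;  1/sqrt(d2) = 66.519
k = (sigma1 - sigma2) / (1/sqrt(d1) - 1/sqrt(d2)) = (152.0 - 128.3) / (235.702 - 66.519) = 0.140085 MPa*m^0.5
sigma0 = sigma1 - k/sqrt(d1) = 152.0 - 0.140085*235.702 = 118.982 MPa
sigma_y(d3) = 118.982 + 0.140085 / sqrt(4.5e-05) = 139.9 MPa


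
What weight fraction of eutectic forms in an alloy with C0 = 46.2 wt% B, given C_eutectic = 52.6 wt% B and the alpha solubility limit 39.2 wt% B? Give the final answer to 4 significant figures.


f_primary = (C_e - C0) / (C_e - C_alpha_max)
f_primary = (52.6 - 46.2) / (52.6 - 39.2)
f_primary = 0.477612
f_eutectic = 1 - 0.477612 = 0.5224


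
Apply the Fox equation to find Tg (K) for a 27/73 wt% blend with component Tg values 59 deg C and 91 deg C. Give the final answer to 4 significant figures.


1/Tg = w1/Tg1 + w2/Tg2 (in Kelvin)
Tg1 = 332.15 K, Tg2 = 364.15 K
1/Tg = 0.27/332.15 + 0.73/364.15
Tg = 354.9 K


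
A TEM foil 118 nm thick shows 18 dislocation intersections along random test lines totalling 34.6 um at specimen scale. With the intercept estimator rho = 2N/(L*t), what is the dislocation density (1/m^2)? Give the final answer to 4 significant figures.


rho = 2N / (L * t)
L = 34.6 um = 3.46e-05 m, t = 118 nm = 1.18e-07 m
rho = 2 * 18 / (3.46e-05 * 1.18e-07)
rho = 8.817e+12 1/m^2


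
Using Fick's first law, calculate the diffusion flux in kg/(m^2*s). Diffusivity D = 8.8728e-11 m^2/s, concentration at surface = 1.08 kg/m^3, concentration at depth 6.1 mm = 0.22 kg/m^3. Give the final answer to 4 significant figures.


J = -D * (dC/dx) = D * (C1 - C2) / dx
J = 8.8728e-11 * (1.08 - 0.22) / 6.1e-03
J = 1.251e-08 kg/(m^2*s)


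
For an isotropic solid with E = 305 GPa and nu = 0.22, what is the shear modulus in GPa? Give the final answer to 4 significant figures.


G = E / (2*(1+nu))
G = 305 / (2*(1+0.22))
G = 125 GPa


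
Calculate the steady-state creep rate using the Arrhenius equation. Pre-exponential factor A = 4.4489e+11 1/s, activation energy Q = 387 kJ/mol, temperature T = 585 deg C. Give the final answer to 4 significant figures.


rate = A * exp(-Q / (R*T))
T = 585 + 273.15 = 858.15 K
rate = 4.4489e+11 * exp(-387e3 / (8.314 * 858.15))
rate = 1.234e-12 1/s


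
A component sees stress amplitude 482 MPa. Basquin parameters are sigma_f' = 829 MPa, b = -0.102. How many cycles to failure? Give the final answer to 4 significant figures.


sigma_a = sigma_f' * (2*Nf)^b
2*Nf = (sigma_a / sigma_f')^(1/b)
2*Nf = (482 / 829)^(1/-0.102)
2*Nf = 203.656
Nf = 101.8 cycles


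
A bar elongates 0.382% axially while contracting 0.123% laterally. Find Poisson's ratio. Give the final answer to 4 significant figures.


nu = -epsilon_lat / epsilon_axial
Lateral strain is contraction (negative), so using magnitudes:
nu = 0.123 / 0.382
nu = 0.322


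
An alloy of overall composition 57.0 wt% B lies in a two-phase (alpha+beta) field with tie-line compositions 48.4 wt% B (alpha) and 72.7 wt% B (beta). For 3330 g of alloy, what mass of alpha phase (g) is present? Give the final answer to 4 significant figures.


f_alpha = (C_beta - C0) / (C_beta - C_alpha)
f_alpha = (72.7 - 57.0) / (72.7 - 48.4) = 0.646091
m_alpha = f_alpha * m_total = 0.646091 * 3330 = 2151 g


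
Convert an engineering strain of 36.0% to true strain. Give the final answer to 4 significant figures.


epsilon_true = ln(1 + epsilon_eng)
epsilon_true = ln(1 + 0.36)
epsilon_true = 0.3075


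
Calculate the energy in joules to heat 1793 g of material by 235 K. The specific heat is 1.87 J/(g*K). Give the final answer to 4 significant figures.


Q = m * cp * dT
Q = 1793 * 1.87 * 235
Q = 787900 J


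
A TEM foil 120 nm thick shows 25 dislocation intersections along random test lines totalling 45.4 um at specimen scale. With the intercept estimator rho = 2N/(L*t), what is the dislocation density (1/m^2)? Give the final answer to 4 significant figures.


rho = 2N / (L * t)
L = 45.4 um = 4.54e-05 m, t = 120 nm = 1.2e-07 m
rho = 2 * 25 / (4.54e-05 * 1.2e-07)
rho = 9.178e+12 1/m^2


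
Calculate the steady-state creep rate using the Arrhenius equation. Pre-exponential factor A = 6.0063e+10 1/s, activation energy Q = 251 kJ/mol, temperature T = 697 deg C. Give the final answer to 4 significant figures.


rate = A * exp(-Q / (R*T))
T = 697 + 273.15 = 970.15 K
rate = 6.0063e+10 * exp(-251e3 / (8.314 * 970.15))
rate = 1.836e-03 1/s


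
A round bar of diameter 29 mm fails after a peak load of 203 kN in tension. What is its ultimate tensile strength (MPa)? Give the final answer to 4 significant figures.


A0 = pi*(d/2)^2 = pi*(29/2)^2 = 660.52 mm^2
UTS = F_max / A0 = 203*1000 / 660.52
UTS = 307.3 MPa


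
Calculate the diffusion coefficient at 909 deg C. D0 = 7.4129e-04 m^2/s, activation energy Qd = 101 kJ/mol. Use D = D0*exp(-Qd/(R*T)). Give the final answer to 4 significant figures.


D = D0 * exp(-Qd / (R*T))
T = 1182.15 K
D = 7.4129e-04 * exp(-101e3 / (8.314 * 1182.15))
D = 2.553e-08 m^2/s


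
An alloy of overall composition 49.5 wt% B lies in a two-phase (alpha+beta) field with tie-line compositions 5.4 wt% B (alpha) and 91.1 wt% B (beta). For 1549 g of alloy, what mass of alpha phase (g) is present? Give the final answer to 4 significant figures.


f_alpha = (C_beta - C0) / (C_beta - C_alpha)
f_alpha = (91.1 - 49.5) / (91.1 - 5.4) = 0.485414
m_alpha = f_alpha * m_total = 0.485414 * 1549 = 751.9 g


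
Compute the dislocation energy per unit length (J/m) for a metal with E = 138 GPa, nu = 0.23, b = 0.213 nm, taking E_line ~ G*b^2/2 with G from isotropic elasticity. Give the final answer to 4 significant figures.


Step 1: G = E / (2*(1+nu))
G = 138 / (2*(1+0.23)) = 56.0976 GPa = 5.60976e+10 Pa
Step 2: E_line = G*b^2/2
b = 0.213 nm = 2.13e-10 m
E_line = 0.5 * 5.60976e+10 * (2.13e-10)^2 = 1.273e-09 J/m


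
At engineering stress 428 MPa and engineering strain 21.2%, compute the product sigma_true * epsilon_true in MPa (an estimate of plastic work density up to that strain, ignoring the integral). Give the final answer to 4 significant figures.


sigma_true = sigma_eng * (1 + epsilon_eng)
sigma_true = 428 * (1 + 0.212) = 518.736 MPa
epsilon_true = ln(1 + epsilon_eng)
epsilon_true = ln(1 + 0.212) = 0.192272
sigma_true * epsilon_true = 518.736 * 0.192272 = 99.74 MPa


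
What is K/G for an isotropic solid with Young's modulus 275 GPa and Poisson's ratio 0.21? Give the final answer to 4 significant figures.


G = E / (2*(1+nu))
G = 275 / (2*(1+0.21)) = 113.636 GPa
K = E / (3*(1-2*nu))
K = 275 / (3*(1-2*0.21)) = 158.046 GPa
K/G = 158.046 / 113.636 = 1.391


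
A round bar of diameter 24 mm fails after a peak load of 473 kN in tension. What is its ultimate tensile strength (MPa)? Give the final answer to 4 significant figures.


A0 = pi*(d/2)^2 = pi*(24/2)^2 = 452.389 mm^2
UTS = F_max / A0 = 473*1000 / 452.389
UTS = 1046 MPa


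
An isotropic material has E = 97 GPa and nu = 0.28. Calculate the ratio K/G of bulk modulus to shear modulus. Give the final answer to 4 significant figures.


G = E / (2*(1+nu))
G = 97 / (2*(1+0.28)) = 37.8906 GPa
K = E / (3*(1-2*nu))
K = 97 / (3*(1-2*0.28)) = 73.4848 GPa
K/G = 73.4848 / 37.8906 = 1.939


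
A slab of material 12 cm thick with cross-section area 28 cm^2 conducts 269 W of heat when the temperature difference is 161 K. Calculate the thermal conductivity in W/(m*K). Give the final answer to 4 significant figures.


k = Q*L / (A*dT)
L = 0.12 m, A = 2.8e-03 m^2
k = 269 * 0.12 / (2.8e-03 * 161)
k = 71.61 W/(m*K)


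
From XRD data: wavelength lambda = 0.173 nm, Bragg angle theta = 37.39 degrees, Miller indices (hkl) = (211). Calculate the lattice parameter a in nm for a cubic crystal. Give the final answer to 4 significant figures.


d = lambda / (2*sin(theta))
d = 0.173 / (2*sin(37.39 deg))
d = 0.142448 nm
a = d * sqrt(h^2+k^2+l^2) = 0.142448 * sqrt(6)
a = 0.3489 nm


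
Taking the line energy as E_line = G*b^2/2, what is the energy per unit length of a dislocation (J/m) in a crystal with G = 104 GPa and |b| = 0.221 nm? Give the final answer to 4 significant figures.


E = G*b^2/2
b = 0.221 nm = 2.21e-10 m
G = 104 GPa = 1.04e+11 Pa
E = 0.5 * 1.04e+11 * (2.21e-10)^2
E = 2.54e-09 J/m


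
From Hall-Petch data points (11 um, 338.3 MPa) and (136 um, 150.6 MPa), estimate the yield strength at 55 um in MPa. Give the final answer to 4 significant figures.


sigma_y = sigma0 + k / sqrt(d)
1/sqrt(d1) = 1/sqrt(1.1e-05) = 301.511;  1/sqrt(d2) = 85.7493
k = (sigma1 - sigma2) / (1/sqrt(d1) - 1/sqrt(d2)) = (338.3 - 150.6) / (301.511 - 85.7493) = 0.86994 MPa*m^0.5
sigma0 = sigma1 - k/sqrt(d1) = 338.3 - 0.86994*301.511 = 76.0033 MPa
sigma_y(d3) = 76.0033 + 0.86994 / sqrt(5.5e-05) = 193.3 MPa


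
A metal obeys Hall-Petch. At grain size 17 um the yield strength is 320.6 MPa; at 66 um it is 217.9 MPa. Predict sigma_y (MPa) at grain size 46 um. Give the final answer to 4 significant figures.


sigma_y = sigma0 + k / sqrt(d)
1/sqrt(d1) = 1/sqrt(1.7e-05) = 242.536;  1/sqrt(d2) = 123.091
k = (sigma1 - sigma2) / (1/sqrt(d1) - 1/sqrt(d2)) = (320.6 - 217.9) / (242.536 - 123.091) = 0.859816 MPa*m^0.5
sigma0 = sigma1 - k/sqrt(d1) = 320.6 - 0.859816*242.536 = 112.064 MPa
sigma_y(d3) = 112.064 + 0.859816 / sqrt(4.6e-05) = 238.8 MPa


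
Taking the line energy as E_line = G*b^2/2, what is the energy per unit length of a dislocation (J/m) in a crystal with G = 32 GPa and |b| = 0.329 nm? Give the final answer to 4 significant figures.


E = G*b^2/2
b = 0.329 nm = 3.29e-10 m
G = 32 GPa = 3.2e+10 Pa
E = 0.5 * 3.2e+10 * (3.29e-10)^2
E = 1.732e-09 J/m


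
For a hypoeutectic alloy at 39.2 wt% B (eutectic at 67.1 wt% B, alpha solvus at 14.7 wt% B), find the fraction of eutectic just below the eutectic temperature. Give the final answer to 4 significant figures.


f_primary = (C_e - C0) / (C_e - C_alpha_max)
f_primary = (67.1 - 39.2) / (67.1 - 14.7)
f_primary = 0.532443
f_eutectic = 1 - 0.532443 = 0.4676


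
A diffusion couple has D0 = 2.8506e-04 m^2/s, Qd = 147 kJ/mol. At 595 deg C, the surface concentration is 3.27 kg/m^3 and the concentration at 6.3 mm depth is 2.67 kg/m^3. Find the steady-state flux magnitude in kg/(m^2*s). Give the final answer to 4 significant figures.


Step 1: D = D0 * exp(-Qd/(R*T))
T = 595 + 273.15 = 868.15 K
D = 2.8506e-04 * exp(-147e3 / (8.314 * 868.15)) = 4.07339e-13 m^2/s
Step 2: J = D * (C1 - C2) / dx
J = 4.07339e-13 * (3.27 - 2.67) / 6.3e-03
J = 3.879e-11 kg/(m^2*s)


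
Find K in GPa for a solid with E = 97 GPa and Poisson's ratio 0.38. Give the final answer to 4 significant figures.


K = E / (3*(1-2*nu))
K = 97 / (3*(1-2*0.38))
K = 134.7 GPa


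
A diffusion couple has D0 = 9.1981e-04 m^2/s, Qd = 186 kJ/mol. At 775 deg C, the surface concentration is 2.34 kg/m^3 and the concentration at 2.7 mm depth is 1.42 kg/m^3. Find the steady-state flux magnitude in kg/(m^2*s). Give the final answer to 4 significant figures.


Step 1: D = D0 * exp(-Qd/(R*T))
T = 775 + 273.15 = 1048.15 K
D = 9.1981e-04 * exp(-186e3 / (8.314 * 1048.15)) = 4.94354e-13 m^2/s
Step 2: J = D * (C1 - C2) / dx
J = 4.94354e-13 * (2.34 - 1.42) / 2.7e-03
J = 1.684e-10 kg/(m^2*s)


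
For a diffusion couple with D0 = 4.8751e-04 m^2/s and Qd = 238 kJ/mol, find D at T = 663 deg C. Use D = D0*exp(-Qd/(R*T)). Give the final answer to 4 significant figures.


D = D0 * exp(-Qd / (R*T))
T = 936.15 K
D = 4.8751e-04 * exp(-238e3 / (8.314 * 936.15))
D = 2.557e-17 m^2/s


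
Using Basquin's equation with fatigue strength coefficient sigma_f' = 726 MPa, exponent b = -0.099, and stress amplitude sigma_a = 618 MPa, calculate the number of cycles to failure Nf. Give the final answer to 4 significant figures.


sigma_a = sigma_f' * (2*Nf)^b
2*Nf = (sigma_a / sigma_f')^(1/b)
2*Nf = (618 / 726)^(1/-0.099)
2*Nf = 5.088
Nf = 2.544 cycles


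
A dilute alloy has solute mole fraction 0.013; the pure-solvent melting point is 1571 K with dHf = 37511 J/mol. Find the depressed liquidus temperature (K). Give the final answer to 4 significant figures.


dT = R*Tm^2*x / dHf
dT = 8.314 * 1571^2 * 0.013 / 37511
dT = 7.11127 K
T_new = 1571 - 7.11127 = 1564 K


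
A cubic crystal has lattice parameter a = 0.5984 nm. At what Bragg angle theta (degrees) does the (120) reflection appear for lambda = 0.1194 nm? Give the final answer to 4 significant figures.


d = a / sqrt(h^2+k^2+l^2)
d = 0.5984 / sqrt(5) = 0.267613 nm
lambda = 2*d*sin(theta)  =>  sin(theta) = lambda / (2*d)
sin(theta) = 0.1194 / (2 * 0.267613) = 0.223084
theta = 12.89 deg


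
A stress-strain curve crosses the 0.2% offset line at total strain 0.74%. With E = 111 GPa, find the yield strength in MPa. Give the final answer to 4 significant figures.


Offset strain = 0.002
Elastic strain at yield = total_strain - offset = 7.4e-03 - 0.002 = 5.4e-03
sigma_y = E * elastic_strain = 111000 * 5.4e-03
sigma_y = 599.4 MPa


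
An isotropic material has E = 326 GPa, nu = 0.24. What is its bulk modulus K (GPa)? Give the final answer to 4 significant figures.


K = E / (3*(1-2*nu))
K = 326 / (3*(1-2*0.24))
K = 209 GPa


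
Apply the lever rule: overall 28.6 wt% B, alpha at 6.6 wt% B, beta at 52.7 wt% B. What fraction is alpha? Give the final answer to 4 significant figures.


f_alpha = (C_beta - C0) / (C_beta - C_alpha)
f_alpha = (52.7 - 28.6) / (52.7 - 6.6)
f_alpha = 0.5228


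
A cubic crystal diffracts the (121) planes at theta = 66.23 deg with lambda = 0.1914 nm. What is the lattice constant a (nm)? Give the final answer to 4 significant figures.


d = lambda / (2*sin(theta))
d = 0.1914 / (2*sin(66.23 deg))
d = 0.104571 nm
a = d * sqrt(h^2+k^2+l^2) = 0.104571 * sqrt(6)
a = 0.2561 nm
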